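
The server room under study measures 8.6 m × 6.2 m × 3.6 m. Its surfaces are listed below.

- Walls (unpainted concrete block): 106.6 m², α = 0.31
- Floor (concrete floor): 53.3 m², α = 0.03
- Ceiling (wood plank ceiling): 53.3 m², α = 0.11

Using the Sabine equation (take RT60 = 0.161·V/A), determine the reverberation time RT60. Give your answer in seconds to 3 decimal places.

0.763 s

Total absorption A = 106.6·0.31 + 53.3·0.03 + 53.3·0.11
  = 33.046 + 1.599 + 5.863 = 40.508 m² sabins.
V = 8.6·6.2·3.6 = 191.952 m³.
Sabine: RT60 = 0.161 × 191.952 / 40.508 = 0.763 s.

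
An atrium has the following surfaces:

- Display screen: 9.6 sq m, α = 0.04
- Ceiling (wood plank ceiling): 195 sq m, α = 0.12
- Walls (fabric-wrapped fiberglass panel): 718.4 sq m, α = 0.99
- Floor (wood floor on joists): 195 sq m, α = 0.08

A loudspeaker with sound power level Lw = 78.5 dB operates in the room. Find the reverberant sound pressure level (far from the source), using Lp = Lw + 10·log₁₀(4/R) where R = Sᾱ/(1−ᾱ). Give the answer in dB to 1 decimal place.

Σ(Sᵢαᵢ) = 9.6·0.04 + 195·0.12 + 718.4·0.99 + 195·0.08 = 750.600; total area S = 1118.0 sq m.
ᾱ = 0.6714, so room constant R = A/(1−ᾱ) = 2284.236 sq m.
Lp = 78.5 + 10·log₁₀(4/2284.236) = 78.5 + (-27.57) = 50.9 dB.

50.9 dB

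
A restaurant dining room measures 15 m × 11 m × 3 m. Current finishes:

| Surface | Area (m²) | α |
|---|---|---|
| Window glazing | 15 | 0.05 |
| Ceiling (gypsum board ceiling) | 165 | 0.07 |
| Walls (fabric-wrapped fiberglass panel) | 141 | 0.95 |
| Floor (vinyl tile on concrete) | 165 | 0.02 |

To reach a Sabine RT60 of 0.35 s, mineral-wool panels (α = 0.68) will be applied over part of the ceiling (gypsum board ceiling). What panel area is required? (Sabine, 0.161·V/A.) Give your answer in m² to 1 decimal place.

A₁ = Σ Sᵢαᵢ = 15*0.05 + 165*0.07 + 141*0.95 + 165*0.02 = 149.550 sabins.
V = 495 m³. Target absorption A₂ = 0.161 × 495 / 0.35 = 227.700 sabins.
Absorption to add: 227.700 − 149.550 = 78.150 sabins.
Each m² of panel replacing the ceiling (gypsum board ceiling) adds (0.68 − 0.07) = 0.61 sabins.
Area = ΔA/Δα = 78.150/0.61 = 128.1 m².

128.1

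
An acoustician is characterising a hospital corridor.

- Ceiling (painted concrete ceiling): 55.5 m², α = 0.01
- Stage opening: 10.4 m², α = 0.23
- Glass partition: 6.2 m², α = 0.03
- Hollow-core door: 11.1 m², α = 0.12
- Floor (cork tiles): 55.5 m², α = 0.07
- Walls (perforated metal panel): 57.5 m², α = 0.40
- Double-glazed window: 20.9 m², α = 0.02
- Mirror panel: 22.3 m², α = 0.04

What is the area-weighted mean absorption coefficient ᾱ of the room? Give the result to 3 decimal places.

0.136

S = Σ Sᵢ = 55.5 + 10.4 + 6.2 + 11.1 + 55.5 + 57.5 + 20.9 + 22.3 = 239.4 m².
A = 55.5*0.01 + 10.4*0.23 + 6.2*0.03 + 11.1*0.12 + 55.5*0.07 + 57.5*0.40 + 20.9*0.02 + 22.3*0.04 = 32.660 sabins.
ᾱ = A/S = 0.136.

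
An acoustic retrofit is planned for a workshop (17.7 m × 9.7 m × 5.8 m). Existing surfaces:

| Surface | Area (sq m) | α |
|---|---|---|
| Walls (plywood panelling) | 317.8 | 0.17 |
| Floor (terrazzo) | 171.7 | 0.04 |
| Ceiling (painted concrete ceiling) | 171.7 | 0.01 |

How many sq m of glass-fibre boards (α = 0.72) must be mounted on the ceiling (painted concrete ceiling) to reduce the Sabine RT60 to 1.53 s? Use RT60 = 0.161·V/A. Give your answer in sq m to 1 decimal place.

Equivalent absorption area: A₁ = 317.8×0.17 + 171.7×0.04 + 171.7×0.01 = 62.611 sq m.
V = 995.802 m³. Target absorption A₂ = 0.161 × 995.802 / 1.53 = 104.787 sabins.
Absorption to add: 104.787 − 62.611 = 42.176 sabins.
Each sq m of panel replacing the ceiling (painted concrete ceiling) adds (0.72 − 0.01) = 0.71 sabins.
Area = ΔA/Δα = 42.176/0.71 = 59.4 sq m.

59.4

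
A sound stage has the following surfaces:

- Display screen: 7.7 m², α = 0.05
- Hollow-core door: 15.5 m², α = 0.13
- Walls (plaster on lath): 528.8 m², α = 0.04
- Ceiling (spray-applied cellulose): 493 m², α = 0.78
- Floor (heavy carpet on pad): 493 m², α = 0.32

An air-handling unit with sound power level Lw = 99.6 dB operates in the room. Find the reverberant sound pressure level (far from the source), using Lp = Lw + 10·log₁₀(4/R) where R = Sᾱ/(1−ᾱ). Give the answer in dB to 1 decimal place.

76.1 dB

A = 565.852 sabins; S = 1538.0 m².
ᾱ = 565.852/1538.0 = 0.3679; R = Sᾱ/(1−ᾱ) = 565.852/(1−0.3679) = 895.194 m².
Lp = 99.6 + 10·log₁₀(4/895.194) = 99.6 + (-23.50) = 76.1 dB.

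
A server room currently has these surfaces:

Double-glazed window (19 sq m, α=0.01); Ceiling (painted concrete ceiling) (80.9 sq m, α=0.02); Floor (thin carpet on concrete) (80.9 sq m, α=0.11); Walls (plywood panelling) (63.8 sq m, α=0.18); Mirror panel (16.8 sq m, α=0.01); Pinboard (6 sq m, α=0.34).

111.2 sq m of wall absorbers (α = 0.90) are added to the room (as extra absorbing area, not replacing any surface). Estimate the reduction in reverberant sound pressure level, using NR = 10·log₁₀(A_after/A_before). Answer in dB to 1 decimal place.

Equivalent absorption area: A_before = 19*0.01 + 80.9*0.02 + 80.9*0.11 + 63.8*0.18 + 16.8*0.01 + 6*0.34 = 24.399 sq m.
Added absorption = 111.2 × 0.90 = 100.080 sabins.
New total A_after = 124.479 sabins.
NR = 10·log₁₀(124.479/24.399) = 7.1 dB.

7.1 dB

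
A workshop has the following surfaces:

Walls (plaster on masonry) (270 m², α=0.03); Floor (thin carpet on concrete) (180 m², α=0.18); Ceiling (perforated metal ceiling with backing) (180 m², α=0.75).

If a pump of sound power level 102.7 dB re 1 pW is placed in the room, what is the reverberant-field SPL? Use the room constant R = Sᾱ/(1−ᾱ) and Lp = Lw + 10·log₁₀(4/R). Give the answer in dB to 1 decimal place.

84.9 dB

Σ(Sᵢαᵢ) = 270×0.03 + 180×0.18 + 180×0.75 = 175.500; total area S = 630.0 m².
ᾱ = 175.500/630.0 = 0.2786; R = Sᾱ/(1−ᾱ) = 175.500/(1−0.2786) = 243.277 m².
Lp = Lw + 10 log₁₀(4/R) = 102.7 -17.84 = 84.9 dB.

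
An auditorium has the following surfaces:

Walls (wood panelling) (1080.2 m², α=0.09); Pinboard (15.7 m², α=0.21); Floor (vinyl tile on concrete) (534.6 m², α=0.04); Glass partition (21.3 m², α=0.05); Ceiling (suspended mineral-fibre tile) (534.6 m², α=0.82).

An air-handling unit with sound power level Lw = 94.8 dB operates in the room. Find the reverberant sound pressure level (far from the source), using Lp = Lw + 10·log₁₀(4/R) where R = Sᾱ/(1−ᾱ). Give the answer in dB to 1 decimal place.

A = 561.336 sabins; S = 2186.4 m².
ᾱ = 561.336/2186.4 = 0.2567; R = Sᾱ/(1−ᾱ) = 561.336/(1−0.2567) = 755.194 m².
Lp = 94.8 + 10·log₁₀(4/755.194) = 94.8 + (-22.76) = 72.0 dB.

72.0 dB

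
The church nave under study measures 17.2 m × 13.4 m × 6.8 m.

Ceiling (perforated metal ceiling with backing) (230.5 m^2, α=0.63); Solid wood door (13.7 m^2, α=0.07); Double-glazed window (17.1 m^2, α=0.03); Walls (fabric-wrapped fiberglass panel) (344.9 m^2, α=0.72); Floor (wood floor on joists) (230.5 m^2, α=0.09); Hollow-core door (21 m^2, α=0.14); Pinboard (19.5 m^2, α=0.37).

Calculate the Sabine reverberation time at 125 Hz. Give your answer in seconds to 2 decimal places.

Total absorption A = 230.5·0.63 + 13.7·0.07 + 17.1·0.03 + 344.9·0.72 + 230.5·0.09 + 21·0.14 + 19.5·0.37
  = 145.215 + 0.959 + 0.513 + 248.328 + 20.745 + 2.940 + 7.215 = 425.915 m^2 sabins.
V = 17.2·13.4·6.8 = 1567.264 m³.
RT60 = 0.161 · V / A = 0.161 × 1567.264 / 425.915 = 0.59 s.

0.59 s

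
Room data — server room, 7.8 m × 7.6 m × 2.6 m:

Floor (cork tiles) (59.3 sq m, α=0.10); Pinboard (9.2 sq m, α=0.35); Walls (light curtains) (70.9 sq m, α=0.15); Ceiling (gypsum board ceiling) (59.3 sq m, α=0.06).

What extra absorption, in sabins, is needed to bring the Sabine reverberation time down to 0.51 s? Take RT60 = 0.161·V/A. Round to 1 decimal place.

25.3 sabins

Equivalent absorption area: A₁ = 59.3·0.10 + 9.2·0.35 + 70.9·0.15 + 59.3·0.06 = 23.343 sq m.
For T = 0.51 s, need A₂ = 0.161·V/T = 0.161·154.128/0.51 = 48.656 sabins.
Additional absorption ΔA = 48.656 − 23.343 = 25.3 sabins.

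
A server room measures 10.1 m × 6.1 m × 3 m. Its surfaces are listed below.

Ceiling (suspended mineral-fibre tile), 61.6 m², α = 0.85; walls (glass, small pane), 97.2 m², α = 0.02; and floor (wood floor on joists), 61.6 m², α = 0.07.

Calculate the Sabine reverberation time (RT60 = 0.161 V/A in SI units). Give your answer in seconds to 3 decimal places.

0.508 s

Total absorption A = 61.6·0.85 + 97.2·0.02 + 61.6·0.07
  = 52.360 + 1.944 + 4.312 = 58.616 m² sabins.
Room volume: 184.83 m³.
T = 0.161 V/A = 0.161·184.83/58.616 = 0.508 s.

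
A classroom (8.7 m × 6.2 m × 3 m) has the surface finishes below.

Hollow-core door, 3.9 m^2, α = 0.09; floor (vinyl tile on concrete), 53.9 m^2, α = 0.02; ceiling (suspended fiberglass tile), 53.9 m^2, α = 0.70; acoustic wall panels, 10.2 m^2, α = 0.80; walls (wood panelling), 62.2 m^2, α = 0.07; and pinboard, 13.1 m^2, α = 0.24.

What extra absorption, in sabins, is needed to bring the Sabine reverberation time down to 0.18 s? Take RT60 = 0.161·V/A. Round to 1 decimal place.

Summing Sᵢαᵢ: 0.351 + 1.078 + 37.730 + 8.160 + 4.354 + 3.144 → A₁ = 54.817 sabins.
V = 161.82 m³. Required absorption A₂ = 0.161 × 161.82 / 0.18 = 144.739 sabins.
ΔA = A₂ − A₁ = 144.739 − 54.817 = 89.9 sabins.

89.9 sabins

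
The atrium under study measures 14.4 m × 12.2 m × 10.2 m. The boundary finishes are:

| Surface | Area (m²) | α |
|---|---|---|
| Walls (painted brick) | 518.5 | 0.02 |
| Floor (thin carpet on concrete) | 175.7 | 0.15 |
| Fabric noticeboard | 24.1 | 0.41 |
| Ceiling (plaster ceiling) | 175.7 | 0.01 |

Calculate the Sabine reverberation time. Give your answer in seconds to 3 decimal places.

Total absorption A = 518.5*0.02 + 175.7*0.15 + 24.1*0.41 + 175.7*0.01
  = 10.370 + 26.355 + 9.881 + 1.757 = 48.363 m² sabins.
V = 14.4·12.2·10.2 = 1791.936 m³.
Sabine: RT60 = 0.161 × 1791.936 / 48.363 = 5.965 s.

5.965 seconds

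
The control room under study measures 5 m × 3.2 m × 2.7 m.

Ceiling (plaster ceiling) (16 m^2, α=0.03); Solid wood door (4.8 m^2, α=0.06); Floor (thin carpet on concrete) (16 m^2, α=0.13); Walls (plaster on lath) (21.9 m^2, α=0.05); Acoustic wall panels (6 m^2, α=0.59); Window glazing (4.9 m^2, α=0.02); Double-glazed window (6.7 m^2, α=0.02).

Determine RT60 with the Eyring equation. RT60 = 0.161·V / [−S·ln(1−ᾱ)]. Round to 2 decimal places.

0.86 sec

S = Σ Sᵢ = 76.3 m^2.
Absorption A = 16×0.03 + 4.8×0.06 + 16×0.13 + 21.9×0.05 + 6×0.59 + 4.9×0.02 + 6.7×0.02 = 7.715 sabins.
Mean coefficient ᾱ = A/S = 0.1011.
Eyring denominator: −S ln(1−ᾱ) = 8.132.
V = 5 × 3.2 × 2.7 = 43.2 m³.
T = 0.161·V/[−S·ln(1−ᾱ)] = 0.161·43.2/8.132 = 0.86 s.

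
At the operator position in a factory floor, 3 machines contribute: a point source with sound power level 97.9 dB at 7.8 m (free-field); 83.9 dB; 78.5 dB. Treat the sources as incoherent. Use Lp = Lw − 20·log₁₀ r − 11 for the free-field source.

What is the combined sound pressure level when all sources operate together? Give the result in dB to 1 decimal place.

Source at 7.8 m: Lp = 97.9 − 20·log₁₀(7.8) − 11 = 69.1 dB.
Σ 10^(Lᵢ/10) = 3.244e+08.
L_total = 10·log₁₀(3.244e+08) = 85.1 dB.

85.1 dB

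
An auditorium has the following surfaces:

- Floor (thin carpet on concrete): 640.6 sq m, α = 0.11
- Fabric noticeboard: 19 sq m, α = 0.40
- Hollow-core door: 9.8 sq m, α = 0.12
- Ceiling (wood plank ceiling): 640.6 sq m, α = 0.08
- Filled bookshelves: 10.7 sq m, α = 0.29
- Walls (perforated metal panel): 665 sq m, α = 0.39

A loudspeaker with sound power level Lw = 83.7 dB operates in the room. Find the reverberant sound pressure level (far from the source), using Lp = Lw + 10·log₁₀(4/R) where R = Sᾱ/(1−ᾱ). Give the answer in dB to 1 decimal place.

A = 392.943 sabins; S = 1985.7 sq m.
ᾱ = 0.1979, so room constant R = A/(1−ᾱ) = 489.893 sq m.
Lp = Lw + 10 log₁₀(4/R) = 83.7 -20.88 = 62.8 dB.

62.8 dB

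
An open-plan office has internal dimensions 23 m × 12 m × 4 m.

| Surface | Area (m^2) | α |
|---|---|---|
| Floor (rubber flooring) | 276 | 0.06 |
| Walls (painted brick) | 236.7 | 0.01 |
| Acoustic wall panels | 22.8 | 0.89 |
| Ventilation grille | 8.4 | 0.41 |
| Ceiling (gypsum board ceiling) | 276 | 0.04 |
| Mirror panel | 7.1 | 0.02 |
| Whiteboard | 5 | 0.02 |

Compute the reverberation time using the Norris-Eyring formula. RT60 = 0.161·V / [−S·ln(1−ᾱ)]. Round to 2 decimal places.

Total surface area S = 276 + 236.7 + 22.8 + 8.4 + 276 + 7.1 + 5 = 832.0 m^2.
Σ(Sᵢαᵢ) = 276·0.06 + 236.7·0.01 + 22.8·0.89 + 8.4·0.41 + 276·0.04 + 7.1·0.02 + 5·0.02 = 53.945.
ᾱ = 53.945 / 832.0 = 0.0648.
Eyring denominator: −S ln(1−ᾱ) = 55.740.
V = 23 × 12 × 4 = 1104 m³.
RT60 = 0.161 × 1104 / 55.740 = 3.19 s.

3.19 s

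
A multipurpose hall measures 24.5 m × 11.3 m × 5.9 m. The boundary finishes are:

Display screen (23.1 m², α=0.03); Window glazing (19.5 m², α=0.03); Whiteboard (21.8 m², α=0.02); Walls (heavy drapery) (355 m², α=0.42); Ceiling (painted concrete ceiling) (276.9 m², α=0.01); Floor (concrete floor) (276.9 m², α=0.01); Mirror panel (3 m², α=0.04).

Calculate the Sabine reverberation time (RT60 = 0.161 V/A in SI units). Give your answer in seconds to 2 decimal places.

1.68 seconds

A = Σ Sᵢαᵢ = 23.1×0.03 + 19.5×0.03 + 21.8×0.02 + 355×0.42 + 276.9×0.01 + 276.9×0.01 + 3×0.04 = 156.472 sabins.
Room volume: 1633.415 m³.
T = 0.161 V/A = 0.161·1633.415/156.472 = 1.68 s.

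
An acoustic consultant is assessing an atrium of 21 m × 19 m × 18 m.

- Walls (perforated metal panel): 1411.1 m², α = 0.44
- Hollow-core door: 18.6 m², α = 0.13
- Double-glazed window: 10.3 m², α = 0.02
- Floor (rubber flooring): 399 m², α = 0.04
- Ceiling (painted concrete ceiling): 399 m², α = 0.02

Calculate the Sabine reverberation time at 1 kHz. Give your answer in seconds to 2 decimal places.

1.79 s

Total absorption A = 1411.1×0.44 + 18.6×0.13 + 10.3×0.02 + 399×0.04 + 399×0.02
  = 620.884 + 2.418 + 0.206 + 15.960 + 7.980 = 647.448 m² sabins.
V = 21·19·18 = 7182 m³.
Sabine: RT60 = 0.161 × 7182 / 647.448 = 1.79 s.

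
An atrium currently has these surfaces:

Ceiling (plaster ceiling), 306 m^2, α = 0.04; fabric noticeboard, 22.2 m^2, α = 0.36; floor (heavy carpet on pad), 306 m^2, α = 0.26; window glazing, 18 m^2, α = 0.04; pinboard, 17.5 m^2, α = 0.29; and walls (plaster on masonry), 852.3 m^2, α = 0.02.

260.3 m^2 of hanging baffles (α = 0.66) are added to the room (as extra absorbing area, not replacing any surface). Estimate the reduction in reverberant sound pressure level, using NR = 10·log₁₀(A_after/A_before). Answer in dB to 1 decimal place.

Summing Sᵢαᵢ: 12.240 + 7.992 + 79.560 + 0.720 + 5.075 + 17.046 → A_before = 122.633 sabins.
Added absorption = 260.3 × 0.66 = 171.798 sabins.
New total A_after = 294.431 sabins.
Reduction = 10 log₁₀(A_after/A_before) = 10 log₁₀(2.4009) = 3.8 dB.

3.8 dB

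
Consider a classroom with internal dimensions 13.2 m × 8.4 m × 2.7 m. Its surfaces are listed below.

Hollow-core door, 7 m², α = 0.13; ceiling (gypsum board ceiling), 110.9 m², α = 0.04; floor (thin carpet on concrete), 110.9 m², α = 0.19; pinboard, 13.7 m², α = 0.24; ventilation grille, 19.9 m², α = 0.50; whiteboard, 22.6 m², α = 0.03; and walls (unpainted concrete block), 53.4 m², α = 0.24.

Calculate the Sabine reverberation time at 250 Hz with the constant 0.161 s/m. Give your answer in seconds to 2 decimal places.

Summing Sᵢαᵢ: 0.910 + 4.436 + 21.071 + 3.288 + 9.950 + 0.678 + 12.816 → A = 53.149 sabins.
Room volume: 299.376 m³.
T = 0.161 V/A = 0.161·299.376/53.149 = 0.91 s.

0.91 s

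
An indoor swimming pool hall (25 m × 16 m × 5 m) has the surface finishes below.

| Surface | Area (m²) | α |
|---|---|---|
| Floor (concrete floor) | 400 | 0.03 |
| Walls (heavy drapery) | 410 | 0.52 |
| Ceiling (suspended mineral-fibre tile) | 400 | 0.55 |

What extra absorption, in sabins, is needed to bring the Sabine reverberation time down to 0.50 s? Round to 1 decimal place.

Equivalent absorption area: A₁ = 400*0.03 + 410*0.52 + 400*0.55 = 445.200 m².
For T = 0.50 s, need A₂ = 0.161·V/T = 0.161·2000/0.50 = 644.000 sabins.
Shortfall: 644.000 − 445.200 = 198.8 sabins.

198.8 sabins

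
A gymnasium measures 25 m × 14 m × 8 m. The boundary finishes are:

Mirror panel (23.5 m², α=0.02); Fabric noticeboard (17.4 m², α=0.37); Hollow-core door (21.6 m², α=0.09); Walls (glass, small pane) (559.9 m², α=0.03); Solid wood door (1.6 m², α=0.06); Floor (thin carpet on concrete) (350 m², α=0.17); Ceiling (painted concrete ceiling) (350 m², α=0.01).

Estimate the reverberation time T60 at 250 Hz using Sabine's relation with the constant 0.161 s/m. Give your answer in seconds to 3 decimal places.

5.080 s

Total absorption A = 23.5×0.02 + 17.4×0.37 + 21.6×0.09 + 559.9×0.03 + 1.6×0.06 + 350×0.17 + 350×0.01
  = 0.470 + 6.438 + 1.944 + 16.797 + 0.096 + 59.500 + 3.500 = 88.745 m² sabins.
V = 25·14·8 = 2800 m³.
T = 0.161 V/A = 0.161·2800/88.745 = 5.080 s.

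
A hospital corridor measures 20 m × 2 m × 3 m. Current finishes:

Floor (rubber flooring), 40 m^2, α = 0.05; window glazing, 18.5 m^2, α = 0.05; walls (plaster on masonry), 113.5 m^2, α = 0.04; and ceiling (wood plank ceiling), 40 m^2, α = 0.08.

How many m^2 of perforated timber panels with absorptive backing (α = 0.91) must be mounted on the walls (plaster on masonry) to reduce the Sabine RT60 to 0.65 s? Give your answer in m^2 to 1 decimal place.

Equivalent absorption area: A₁ = 40*0.05 + 18.5*0.05 + 113.5*0.04 + 40*0.08 = 10.665 m^2.
Required A₂ = 0.161·120/0.65 = 29.723 sabins.
ΔA needed = 29.723 − 10.665 = 19.058 sabins.
Each m^2 of panel replacing the walls (plaster on masonry) adds (0.91 − 0.04) = 0.87 sabins.
Panel area = 19.058 / 0.87 = 21.9 m^2.

21.9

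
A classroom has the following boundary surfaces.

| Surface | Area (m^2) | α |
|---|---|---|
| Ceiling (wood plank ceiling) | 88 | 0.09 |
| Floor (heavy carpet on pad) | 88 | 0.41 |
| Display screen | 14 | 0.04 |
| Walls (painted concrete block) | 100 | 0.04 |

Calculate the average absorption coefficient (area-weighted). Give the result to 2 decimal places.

0.17

Total surface area S = 290.0 m^2.
Σ(Sᵢαᵢ) = 88*0.09 + 88*0.41 + 14*0.04 + 100*0.04 = 48.560.
ᾱ = 48.560 / 290.0 = 0.17.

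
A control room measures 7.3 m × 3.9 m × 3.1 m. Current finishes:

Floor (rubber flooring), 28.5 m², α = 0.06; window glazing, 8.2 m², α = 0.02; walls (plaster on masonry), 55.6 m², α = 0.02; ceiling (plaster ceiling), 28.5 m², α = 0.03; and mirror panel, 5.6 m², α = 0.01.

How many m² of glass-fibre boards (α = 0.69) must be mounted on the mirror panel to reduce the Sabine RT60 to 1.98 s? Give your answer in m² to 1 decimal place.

4.8

Total absorption A₁ = 28.5·0.06 + 8.2·0.02 + 55.6·0.02 + 28.5·0.03 + 5.6·0.01
  = 1.710 + 0.164 + 1.112 + 0.855 + 0.056 = 3.897 m² sabins.
V = 88.257 m³. Target absorption A₂ = 0.161 × 88.257 / 1.98 = 7.176 sabins.
Absorption to add: 7.176 − 3.897 = 3.279 sabins.
Each m² of panel replacing the mirror panel adds (0.69 − 0.01) = 0.68 sabins.
Area = ΔA/Δα = 3.279/0.68 = 4.8 m².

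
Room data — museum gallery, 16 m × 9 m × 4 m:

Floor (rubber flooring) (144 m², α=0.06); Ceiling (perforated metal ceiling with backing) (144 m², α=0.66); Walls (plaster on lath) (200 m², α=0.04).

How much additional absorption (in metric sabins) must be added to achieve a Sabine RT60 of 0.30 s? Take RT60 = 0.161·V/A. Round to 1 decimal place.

197.4 sabins

Total absorption A₁ = 144×0.06 + 144×0.66 + 200×0.04
  = 8.640 + 95.040 + 8.000 = 111.680 m² sabins.
Target A₂ = 0.161·576/0.30 = 309.120 sabins (V = 576 m³).
Shortfall: 309.120 − 111.680 = 197.4 sabins.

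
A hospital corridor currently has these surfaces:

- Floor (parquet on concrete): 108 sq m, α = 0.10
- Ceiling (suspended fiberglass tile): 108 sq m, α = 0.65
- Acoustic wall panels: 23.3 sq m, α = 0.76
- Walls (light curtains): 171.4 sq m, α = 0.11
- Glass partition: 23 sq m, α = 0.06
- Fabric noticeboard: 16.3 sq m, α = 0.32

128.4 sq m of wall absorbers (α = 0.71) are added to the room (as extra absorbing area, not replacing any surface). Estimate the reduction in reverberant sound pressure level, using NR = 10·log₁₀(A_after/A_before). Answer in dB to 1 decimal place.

Summing Sᵢαᵢ: 10.800 + 70.200 + 17.708 + 18.854 + 1.380 + 5.216 → A_before = 124.158 sabins.
Added absorption = 128.4 × 0.71 = 91.164 sabins.
New total A_after = 215.322 sabins.
Reduction = 10 log₁₀(A_after/A_before) = 10 log₁₀(1.7343) = 2.4 dB.

2.4 dB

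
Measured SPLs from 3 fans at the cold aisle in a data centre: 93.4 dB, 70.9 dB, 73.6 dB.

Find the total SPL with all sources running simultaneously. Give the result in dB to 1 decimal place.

Σ 10^(Lᵢ/10) = 2.223e+09.
Back to dB: 10·log₁₀ Σ = 93.5 dB.

93.5 dB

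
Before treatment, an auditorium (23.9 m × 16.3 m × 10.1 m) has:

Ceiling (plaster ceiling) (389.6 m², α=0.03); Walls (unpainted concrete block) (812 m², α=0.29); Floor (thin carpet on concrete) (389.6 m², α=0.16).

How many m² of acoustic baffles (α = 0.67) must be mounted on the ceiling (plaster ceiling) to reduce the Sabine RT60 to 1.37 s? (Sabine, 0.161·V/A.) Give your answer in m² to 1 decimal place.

Total absorption A₁ = 389.6×0.03 + 812×0.29 + 389.6×0.16
  = 11.688 + 235.480 + 62.336 = 309.504 m² sabins.
V = 3934.657 m³. Target absorption A₂ = 0.161 × 3934.657 / 1.37 = 462.394 sabins.
ΔA needed = 462.394 − 309.504 = 152.890 sabins.
Net gain per m²: Δα = 0.67 − 0.03 = 0.64.
Area = ΔA/Δα = 152.890/0.64 = 238.9 m².

238.9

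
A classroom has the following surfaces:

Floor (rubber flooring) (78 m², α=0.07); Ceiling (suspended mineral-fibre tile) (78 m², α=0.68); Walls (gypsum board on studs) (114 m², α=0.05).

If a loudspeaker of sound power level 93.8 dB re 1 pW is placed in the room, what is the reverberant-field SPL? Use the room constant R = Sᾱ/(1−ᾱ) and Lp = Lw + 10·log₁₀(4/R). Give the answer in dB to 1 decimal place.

80.6 dB

Σ(Sᵢαᵢ) = 78·0.07 + 78·0.68 + 114·0.05 = 64.200; total area S = 270.0 m².
ᾱ = 64.200/270.0 = 0.2378; R = Sᾱ/(1−ᾱ) = 64.200/(1−0.2378) = 84.230 m².
Lp = Lw + 10 log₁₀(4/R) = 93.8 -13.23 = 80.6 dB.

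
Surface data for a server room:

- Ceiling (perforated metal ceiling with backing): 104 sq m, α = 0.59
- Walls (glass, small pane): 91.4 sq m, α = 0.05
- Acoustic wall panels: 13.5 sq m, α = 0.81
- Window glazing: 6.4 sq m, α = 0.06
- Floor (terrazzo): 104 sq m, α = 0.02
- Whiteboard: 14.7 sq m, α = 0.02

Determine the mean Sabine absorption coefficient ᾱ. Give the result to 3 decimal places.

0.238

S = Σ Sᵢ = 104 + 91.4 + 13.5 + 6.4 + 104 + 14.7 = 334.0 sq m.
A = 104×0.59 + 91.4×0.05 + 13.5×0.81 + 6.4×0.06 + 104×0.02 + 14.7×0.02 = 79.623 sabins.
ᾱ = A/S = 0.238.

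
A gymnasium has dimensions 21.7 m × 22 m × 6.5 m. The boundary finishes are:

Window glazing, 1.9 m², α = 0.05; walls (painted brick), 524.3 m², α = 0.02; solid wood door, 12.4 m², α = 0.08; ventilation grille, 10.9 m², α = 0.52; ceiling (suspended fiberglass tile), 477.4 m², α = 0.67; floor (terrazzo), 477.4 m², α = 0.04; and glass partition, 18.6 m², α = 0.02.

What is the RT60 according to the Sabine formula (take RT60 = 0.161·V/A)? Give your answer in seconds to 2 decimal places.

Equivalent absorption area: A = 1.9·0.05 + 524.3·0.02 + 12.4·0.08 + 10.9·0.52 + 477.4·0.67 + 477.4·0.04 + 18.6·0.02 = 356.567 m².
Room volume: 3103.1 m³.
T = 0.161 V/A = 0.161·3103.1/356.567 = 1.40 s.

1.40 s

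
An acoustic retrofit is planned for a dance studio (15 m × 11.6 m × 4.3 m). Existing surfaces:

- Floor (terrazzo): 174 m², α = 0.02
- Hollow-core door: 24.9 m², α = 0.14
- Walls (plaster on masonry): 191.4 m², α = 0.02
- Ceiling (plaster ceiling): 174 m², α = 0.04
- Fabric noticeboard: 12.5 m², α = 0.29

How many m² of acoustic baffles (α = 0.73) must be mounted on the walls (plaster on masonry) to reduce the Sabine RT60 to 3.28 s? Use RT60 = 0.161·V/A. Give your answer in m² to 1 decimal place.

21.6

Equivalent absorption area: A₁ = 174*0.02 + 24.9*0.14 + 191.4*0.02 + 174*0.04 + 12.5*0.29 = 21.379 m².
V = 748.2 m³. Target absorption A₂ = 0.161 × 748.2 / 3.28 = 36.726 sabins.
ΔA needed = 36.726 − 21.379 = 15.347 sabins.
Each m² of panel replacing the walls (plaster on masonry) adds (0.73 − 0.02) = 0.71 sabins.
Area = ΔA/Δα = 15.347/0.71 = 21.6 m².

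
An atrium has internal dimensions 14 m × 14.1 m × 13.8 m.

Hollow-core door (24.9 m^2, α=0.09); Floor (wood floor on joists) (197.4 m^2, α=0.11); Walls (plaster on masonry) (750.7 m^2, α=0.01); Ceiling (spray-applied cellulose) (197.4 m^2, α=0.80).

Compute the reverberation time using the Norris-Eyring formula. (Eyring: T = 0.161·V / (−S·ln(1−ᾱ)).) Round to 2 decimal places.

S = Σ Sᵢ = 1170.4 m^2.
Absorption A = 24.9×0.09 + 197.4×0.11 + 750.7×0.01 + 197.4×0.80 = 189.382 sabins.
Mean coefficient ᾱ = A/S = 0.1618.
−S·ln(1−ᾱ) = −1170.4 × ln(1 − 0.1618) = 206.574.
V = 14 × 14.1 × 13.8 = 2724.12 m³.
T = 0.161·V/[−S·ln(1−ᾱ)] = 0.161·2724.12/206.574 = 2.12 s.

2.12 s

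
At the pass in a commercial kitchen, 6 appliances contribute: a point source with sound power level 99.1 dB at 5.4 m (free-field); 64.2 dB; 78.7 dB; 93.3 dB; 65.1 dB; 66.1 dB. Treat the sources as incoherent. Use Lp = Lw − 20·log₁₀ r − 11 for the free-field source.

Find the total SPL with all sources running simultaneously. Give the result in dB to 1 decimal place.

Source at 5.4 m: Lp = 99.1 − 20·log₁₀(5.4) − 11 = 73.5 dB.
Sum in the linear (power) domain: Σ 10^(Lᵢ/10) = 10^(73.5/10) + 10^(64.2/10) + 10^(78.7/10) + 10^(93.3/10) + 10^(65.1/10) + 10^(66.1/10) = 2.244e+09.
Combined level = 10 log₁₀(2.244e+09) = 93.5 dB.

93.5 dB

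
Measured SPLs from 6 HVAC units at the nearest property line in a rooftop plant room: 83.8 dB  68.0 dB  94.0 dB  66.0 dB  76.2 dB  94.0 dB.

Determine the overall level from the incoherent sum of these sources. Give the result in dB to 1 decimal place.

Sum in the linear (power) domain: Σ 10^(Lᵢ/10) = 10^(83.8/10) + 10^(68.0/10) + 10^(94.0/10) + 10^(66.0/10) + 10^(76.2/10) + 10^(94.0/10) = 5.316e+09.
L_total = 10·log₁₀(5.316e+09) = 97.3 dB.

97.3 dB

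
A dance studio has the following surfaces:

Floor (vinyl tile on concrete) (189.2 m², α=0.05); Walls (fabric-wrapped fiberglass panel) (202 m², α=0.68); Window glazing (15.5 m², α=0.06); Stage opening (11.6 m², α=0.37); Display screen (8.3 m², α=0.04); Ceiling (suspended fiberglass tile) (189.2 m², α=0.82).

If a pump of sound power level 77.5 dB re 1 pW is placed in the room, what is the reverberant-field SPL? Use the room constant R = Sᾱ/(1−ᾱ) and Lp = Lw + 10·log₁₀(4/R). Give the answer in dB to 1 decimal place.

A = 307.518 sabins; S = 615.8 m².
ᾱ = 307.518/615.8 = 0.4994; R = Sᾱ/(1−ᾱ) = 307.518/(1−0.4994) = 614.299 m².
Lp = 77.5 + 10·log₁₀(4/614.299) = 77.5 + (-21.86) = 55.6 dB.

55.6 dB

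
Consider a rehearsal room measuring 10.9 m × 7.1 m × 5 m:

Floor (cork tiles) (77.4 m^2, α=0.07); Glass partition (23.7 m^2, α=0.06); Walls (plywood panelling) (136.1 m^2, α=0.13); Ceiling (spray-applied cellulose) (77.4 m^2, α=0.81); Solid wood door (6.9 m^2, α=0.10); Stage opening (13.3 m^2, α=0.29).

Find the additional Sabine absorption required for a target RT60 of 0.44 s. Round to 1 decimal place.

49.8 sabins

Total absorption A₁ = 77.4*0.07 + 23.7*0.06 + 136.1*0.13 + 77.4*0.81 + 6.9*0.10 + 13.3*0.29
  = 5.418 + 1.422 + 17.693 + 62.694 + 0.690 + 3.857 = 91.774 m^2 sabins.
For T = 0.44 s, need A₂ = 0.161·V/T = 0.161·386.95/0.44 = 141.589 sabins.
ΔA = A₂ − A₁ = 141.589 − 91.774 = 49.8 sabins.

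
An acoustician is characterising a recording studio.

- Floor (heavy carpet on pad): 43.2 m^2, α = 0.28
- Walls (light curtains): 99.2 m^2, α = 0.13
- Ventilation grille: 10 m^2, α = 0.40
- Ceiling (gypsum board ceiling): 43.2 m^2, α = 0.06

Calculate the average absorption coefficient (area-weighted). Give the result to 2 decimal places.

S = Σ Sᵢ = 43.2 + 99.2 + 10 + 43.2 = 195.6 m^2.
Weighted sum Σ Sα = 31.584.
ᾱ = 31.584 / 195.6 = 0.16.

0.16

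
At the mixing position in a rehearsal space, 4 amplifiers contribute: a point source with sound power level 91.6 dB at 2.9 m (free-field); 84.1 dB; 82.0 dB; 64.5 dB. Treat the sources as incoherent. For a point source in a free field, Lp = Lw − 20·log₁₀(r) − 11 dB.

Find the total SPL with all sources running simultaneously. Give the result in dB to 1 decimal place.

86.4 dB

Source at 2.9 m: Lp = 91.6 − 20·log₁₀(2.9) − 11 = 71.4 dB.
Sum in the linear (power) domain: Σ 10^(Lᵢ/10) = 10^(71.4/10) + 10^(84.1/10) + 10^(82.0/10) + 10^(64.5/10) = 4.322e+08.
L_total = 10·log₁₀(4.322e+08) = 86.4 dB.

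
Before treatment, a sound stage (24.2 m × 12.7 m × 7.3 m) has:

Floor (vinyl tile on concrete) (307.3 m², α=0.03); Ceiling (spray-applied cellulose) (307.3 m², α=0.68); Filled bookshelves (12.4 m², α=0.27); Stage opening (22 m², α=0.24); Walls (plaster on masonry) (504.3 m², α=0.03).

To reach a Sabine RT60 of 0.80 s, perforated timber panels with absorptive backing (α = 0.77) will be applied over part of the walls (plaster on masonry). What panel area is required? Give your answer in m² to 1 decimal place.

Total absorption A₁ = 307.3×0.03 + 307.3×0.68 + 12.4×0.27 + 22×0.24 + 504.3×0.03
  = 9.219 + 208.964 + 3.348 + 5.280 + 15.129 = 241.940 m² sabins.
Required A₂ = 0.161·2243.582/0.80 = 451.521 sabins.
ΔA needed = 451.521 − 241.940 = 209.581 sabins.
Net gain per m²: Δα = 0.77 − 0.03 = 0.74.
Area = ΔA/Δα = 209.581/0.74 = 283.2 m².

283.2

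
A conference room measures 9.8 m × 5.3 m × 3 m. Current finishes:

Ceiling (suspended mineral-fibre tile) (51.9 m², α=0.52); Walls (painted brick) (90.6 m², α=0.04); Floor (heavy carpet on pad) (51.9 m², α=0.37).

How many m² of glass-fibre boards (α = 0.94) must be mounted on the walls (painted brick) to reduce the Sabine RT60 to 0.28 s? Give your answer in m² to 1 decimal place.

Equivalent absorption area: A₁ = 51.9·0.52 + 90.6·0.04 + 51.9·0.37 = 49.815 m².
V = 155.82 m³. Target absorption A₂ = 0.161 × 155.82 / 0.28 = 89.596 sabins.
Absorption to add: 89.596 − 49.815 = 39.781 sabins.
Net gain per m²: Δα = 0.94 − 0.04 = 0.90.
Panel area = 39.781 / 0.90 = 44.2 m².

44.2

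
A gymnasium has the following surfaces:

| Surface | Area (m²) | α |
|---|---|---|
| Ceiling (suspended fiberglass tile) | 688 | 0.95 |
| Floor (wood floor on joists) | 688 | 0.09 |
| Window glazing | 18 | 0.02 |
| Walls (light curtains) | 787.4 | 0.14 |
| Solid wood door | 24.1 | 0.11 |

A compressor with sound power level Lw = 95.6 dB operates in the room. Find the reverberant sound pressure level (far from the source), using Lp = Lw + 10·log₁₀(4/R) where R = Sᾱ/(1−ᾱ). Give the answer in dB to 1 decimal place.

70.4 dB

Σ(Sᵢαᵢ) = 688×0.95 + 688×0.09 + 18×0.02 + 787.4×0.14 + 24.1×0.11 = 828.767; total area S = 2205.5 m².
ᾱ = 828.767/2205.5 = 0.3758; R = Sᾱ/(1−ᾱ) = 828.767/(1−0.3758) = 1327.727 m².
Lp = 95.6 + 10·log₁₀(4/1327.727) = 95.6 + (-25.21) = 70.4 dB.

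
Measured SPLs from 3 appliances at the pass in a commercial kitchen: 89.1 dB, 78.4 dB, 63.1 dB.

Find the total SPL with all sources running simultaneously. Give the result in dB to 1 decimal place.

Converting to relative power and adding: 10^(89.1/10) + 10^(78.4/10) + 10^(63.1/10) = 8.841e+08.
Combined level = 10 log₁₀(8.841e+08) = 89.5 dB.

89.5 dB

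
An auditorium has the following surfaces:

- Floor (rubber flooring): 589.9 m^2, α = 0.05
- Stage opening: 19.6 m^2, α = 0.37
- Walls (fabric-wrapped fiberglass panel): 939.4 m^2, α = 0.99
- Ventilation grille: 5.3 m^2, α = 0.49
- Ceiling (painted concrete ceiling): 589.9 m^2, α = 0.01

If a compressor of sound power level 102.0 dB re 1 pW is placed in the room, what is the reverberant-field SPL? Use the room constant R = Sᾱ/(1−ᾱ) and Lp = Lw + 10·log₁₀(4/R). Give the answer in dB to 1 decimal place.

75.5 dB

Σ(Sᵢαᵢ) = 589.9·0.05 + 19.6·0.37 + 939.4·0.99 + 5.3·0.49 + 589.9·0.01 = 975.249; total area S = 2144.1 m^2.
ᾱ = 975.249/2144.1 = 0.4549; R = Sᾱ/(1−ᾱ) = 975.249/(1−0.4549) = 1789.119 m^2.
Lp = Lw + 10 log₁₀(4/R) = 102.0 -26.51 = 75.5 dB.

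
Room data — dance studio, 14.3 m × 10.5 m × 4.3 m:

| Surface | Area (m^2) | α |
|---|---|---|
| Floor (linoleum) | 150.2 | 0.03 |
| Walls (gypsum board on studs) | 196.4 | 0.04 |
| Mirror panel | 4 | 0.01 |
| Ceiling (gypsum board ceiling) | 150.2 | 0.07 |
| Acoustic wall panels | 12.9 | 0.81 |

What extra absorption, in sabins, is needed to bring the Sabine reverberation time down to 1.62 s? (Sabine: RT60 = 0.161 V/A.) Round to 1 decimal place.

Summing Sᵢαᵢ: 4.506 + 7.856 + 0.040 + 10.514 + 10.449 → A₁ = 33.365 sabins.
For T = 1.62 s, need A₂ = 0.161·V/T = 0.161·645.645/1.62 = 64.166 sabins.
ΔA = A₂ − A₁ = 64.166 − 33.365 = 30.8 sabins.

30.8 sabins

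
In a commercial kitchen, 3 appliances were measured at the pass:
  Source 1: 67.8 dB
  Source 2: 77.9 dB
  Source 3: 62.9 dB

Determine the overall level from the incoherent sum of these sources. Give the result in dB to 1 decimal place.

Σ 10^(Lᵢ/10) = 6.963e+07.
Back to dB: 10·log₁₀ Σ = 78.4 dB.

78.4 dB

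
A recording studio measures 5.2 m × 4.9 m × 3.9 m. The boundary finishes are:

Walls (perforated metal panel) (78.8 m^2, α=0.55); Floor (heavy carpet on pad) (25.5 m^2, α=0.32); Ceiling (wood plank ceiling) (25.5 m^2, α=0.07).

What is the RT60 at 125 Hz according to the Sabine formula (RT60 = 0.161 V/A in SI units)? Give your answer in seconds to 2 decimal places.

0.30 s

Summing Sᵢαᵢ: 43.340 + 8.160 + 1.785 → A = 53.285 sabins.
V = 5.2·4.9·3.9 = 99.372 m³.
T = 0.161 V/A = 0.161·99.372/53.285 = 0.30 s.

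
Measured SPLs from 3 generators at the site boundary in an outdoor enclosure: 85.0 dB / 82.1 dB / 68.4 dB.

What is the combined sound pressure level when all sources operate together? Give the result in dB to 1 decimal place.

Sum in the linear (power) domain: Σ 10^(Lᵢ/10) = 10^(85.0/10) + 10^(82.1/10) + 10^(68.4/10) = 4.853e+08.
Back to dB: 10·log₁₀ Σ = 86.9 dB.

86.9 dB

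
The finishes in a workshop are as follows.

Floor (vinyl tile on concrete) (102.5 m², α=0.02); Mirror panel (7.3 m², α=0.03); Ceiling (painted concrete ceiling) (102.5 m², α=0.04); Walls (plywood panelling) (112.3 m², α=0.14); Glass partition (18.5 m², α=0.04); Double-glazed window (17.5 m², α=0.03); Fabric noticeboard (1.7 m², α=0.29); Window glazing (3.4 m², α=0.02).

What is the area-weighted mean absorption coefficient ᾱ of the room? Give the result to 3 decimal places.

S = Σ Sᵢ = 102.5 + 7.3 + 102.5 + 112.3 + 18.5 + 17.5 + 1.7 + 3.4 = 365.7 m².
Weighted sum Σ Sα = 23.917.
ᾱ = A/S = 0.065.

0.065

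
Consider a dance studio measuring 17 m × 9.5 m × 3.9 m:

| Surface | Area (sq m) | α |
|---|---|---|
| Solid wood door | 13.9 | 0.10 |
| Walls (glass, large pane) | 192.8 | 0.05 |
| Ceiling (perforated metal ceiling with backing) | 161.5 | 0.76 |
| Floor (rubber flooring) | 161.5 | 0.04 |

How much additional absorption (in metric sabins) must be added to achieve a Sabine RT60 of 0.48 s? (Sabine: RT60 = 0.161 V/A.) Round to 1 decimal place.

71.0 sabins

Summing Sᵢαᵢ: 1.390 + 9.640 + 122.740 + 6.460 → A₁ = 140.230 sabins.
For T = 0.48 s, need A₂ = 0.161·V/T = 0.161·629.85/0.48 = 211.262 sabins.
ΔA = A₂ − A₁ = 211.262 − 140.230 = 71.0 sabins.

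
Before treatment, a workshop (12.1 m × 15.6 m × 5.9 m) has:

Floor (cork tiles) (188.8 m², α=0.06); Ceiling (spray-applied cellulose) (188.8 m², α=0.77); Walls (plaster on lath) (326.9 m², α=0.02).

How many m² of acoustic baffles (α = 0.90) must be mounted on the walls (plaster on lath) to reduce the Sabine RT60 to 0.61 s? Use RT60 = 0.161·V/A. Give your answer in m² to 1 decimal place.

148.5

A₁ = Σ Sᵢαᵢ = 188.8×0.06 + 188.8×0.77 + 326.9×0.02 = 163.242 sabins.
Required A₂ = 0.161·1113.684/0.61 = 293.940 sabins.
Absorption to add: 293.940 − 163.242 = 130.698 sabins.
Each m² of panel replacing the walls (plaster on lath) adds (0.90 − 0.02) = 0.88 sabins.
Panel area = 130.698 / 0.88 = 148.5 m².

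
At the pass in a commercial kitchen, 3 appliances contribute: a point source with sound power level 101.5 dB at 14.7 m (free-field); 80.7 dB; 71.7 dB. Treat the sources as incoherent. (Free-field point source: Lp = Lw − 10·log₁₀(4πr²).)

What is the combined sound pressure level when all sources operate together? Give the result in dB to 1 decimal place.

Source at 14.7 m: Lp = 101.5 − 10·log₁₀(4π·14.7²) = 101.5 − 10·log₁₀(2715.467) = 67.2 dB.
Σ 10^(Lᵢ/10) = 1.375e+08.
Combined level = 10 log₁₀(1.375e+08) = 81.4 dB.

81.4 dB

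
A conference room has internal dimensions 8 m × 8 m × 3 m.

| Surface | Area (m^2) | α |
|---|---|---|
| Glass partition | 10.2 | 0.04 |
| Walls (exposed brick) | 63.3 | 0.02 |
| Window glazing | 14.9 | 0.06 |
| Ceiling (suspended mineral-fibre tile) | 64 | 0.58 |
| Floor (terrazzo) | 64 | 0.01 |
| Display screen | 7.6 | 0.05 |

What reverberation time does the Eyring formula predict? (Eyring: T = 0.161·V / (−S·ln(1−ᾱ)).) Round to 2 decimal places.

S = Σ Sᵢ = 224.0 m^2.
Absorption A = 10.2·0.04 + 63.3·0.02 + 14.9·0.06 + 64·0.58 + 64·0.01 + 7.6·0.05 = 40.708 sabins.
ᾱ = 40.708 / 224.0 = 0.1817.
−S·ln(1−ᾱ) = −224.0 × ln(1 − 0.1817) = 44.918.
V = 8 × 8 × 3 = 192 m³.
T = 0.161·V/[−S·ln(1−ᾱ)] = 0.161·192/44.918 = 0.69 s.

0.69 sec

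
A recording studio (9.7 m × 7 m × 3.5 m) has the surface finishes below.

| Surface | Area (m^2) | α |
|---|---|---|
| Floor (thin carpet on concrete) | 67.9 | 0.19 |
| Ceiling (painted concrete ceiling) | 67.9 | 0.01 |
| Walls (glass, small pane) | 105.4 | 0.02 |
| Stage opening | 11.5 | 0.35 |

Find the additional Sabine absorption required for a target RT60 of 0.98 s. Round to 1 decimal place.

Summing Sᵢαᵢ: 12.901 + 0.679 + 2.108 + 4.025 → A₁ = 19.713 sabins.
V = 237.65 m³. Required absorption A₂ = 0.161 × 237.65 / 0.98 = 39.043 sabins.
ΔA = A₂ − A₁ = 39.043 − 19.713 = 19.3 sabins.

19.3 sabins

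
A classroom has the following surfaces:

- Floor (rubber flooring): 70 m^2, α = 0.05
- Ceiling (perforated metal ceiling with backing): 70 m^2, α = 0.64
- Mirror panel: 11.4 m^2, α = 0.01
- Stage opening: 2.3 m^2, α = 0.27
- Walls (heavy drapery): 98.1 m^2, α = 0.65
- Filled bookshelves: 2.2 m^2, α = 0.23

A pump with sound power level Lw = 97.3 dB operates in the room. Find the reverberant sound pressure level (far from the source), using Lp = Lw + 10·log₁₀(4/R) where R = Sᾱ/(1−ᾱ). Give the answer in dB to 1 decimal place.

A = 113.306 sabins; S = 254.0 m^2.
ᾱ = 113.306/254.0 = 0.4461; R = Sᾱ/(1−ᾱ) = 113.306/(1−0.4461) = 204.560 m^2.
Lp = Lw + 10 log₁₀(4/R) = 97.3 -17.09 = 80.2 dB.

80.2 dB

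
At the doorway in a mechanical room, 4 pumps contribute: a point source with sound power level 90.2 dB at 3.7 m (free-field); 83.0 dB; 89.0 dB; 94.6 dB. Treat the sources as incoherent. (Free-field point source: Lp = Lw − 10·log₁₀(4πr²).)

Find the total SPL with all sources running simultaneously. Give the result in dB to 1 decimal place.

95.9 dB

Source at 3.7 m: Lp = 90.2 − 10·log₁₀(4π·3.7²) = 90.2 − 10·log₁₀(172.034) = 67.8 dB.
Σ 10^(Lᵢ/10) = 3.884e+09.
Back to dB: 10·log₁₀ Σ = 95.9 dB.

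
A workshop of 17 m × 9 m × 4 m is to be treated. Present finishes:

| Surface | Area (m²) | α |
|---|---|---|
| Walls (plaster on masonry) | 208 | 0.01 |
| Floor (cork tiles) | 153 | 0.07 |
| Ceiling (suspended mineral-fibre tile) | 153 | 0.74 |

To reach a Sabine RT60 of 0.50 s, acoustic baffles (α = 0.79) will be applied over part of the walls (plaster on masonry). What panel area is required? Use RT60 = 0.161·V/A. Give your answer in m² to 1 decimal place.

Equivalent absorption area: A₁ = 208·0.01 + 153·0.07 + 153·0.74 = 126.010 m².
V = 612 m³. Target absorption A₂ = 0.161 × 612 / 0.50 = 197.064 sabins.
Absorption to add: 197.064 − 126.010 = 71.054 sabins.
Each m² of panel replacing the walls (plaster on masonry) adds (0.79 − 0.01) = 0.78 sabins.
Panel area = 71.054 / 0.78 = 91.1 m².

91.1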